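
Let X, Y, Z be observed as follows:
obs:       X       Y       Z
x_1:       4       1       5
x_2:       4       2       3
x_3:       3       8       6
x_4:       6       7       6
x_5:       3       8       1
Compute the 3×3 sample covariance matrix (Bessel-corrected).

Step 1 — column means:
  mean(X) = (4 + 4 + 3 + 6 + 3) / 5 = 20/5 = 4
  mean(Y) = (1 + 2 + 8 + 7 + 8) / 5 = 26/5 = 5.2
  mean(Z) = (5 + 3 + 6 + 6 + 1) / 5 = 21/5 = 4.2

Step 2 — sample covariance S[i,j] = (1/(n-1)) · Σ_k (x_{k,i} - mean_i) · (x_{k,j} - mean_j), with n-1 = 4.
  S[X,X] = ((0)·(0) + (0)·(0) + (-1)·(-1) + (2)·(2) + (-1)·(-1)) / 4 = 6/4 = 1.5
  S[X,Y] = ((0)·(-4.2) + (0)·(-3.2) + (-1)·(2.8) + (2)·(1.8) + (-1)·(2.8)) / 4 = -2/4 = -0.5
  S[X,Z] = ((0)·(0.8) + (0)·(-1.2) + (-1)·(1.8) + (2)·(1.8) + (-1)·(-3.2)) / 4 = 5/4 = 1.25
  S[Y,Y] = ((-4.2)·(-4.2) + (-3.2)·(-3.2) + (2.8)·(2.8) + (1.8)·(1.8) + (2.8)·(2.8)) / 4 = 46.8/4 = 11.7
  S[Y,Z] = ((-4.2)·(0.8) + (-3.2)·(-1.2) + (2.8)·(1.8) + (1.8)·(1.8) + (2.8)·(-3.2)) / 4 = -0.2/4 = -0.05
  S[Z,Z] = ((0.8)·(0.8) + (-1.2)·(-1.2) + (1.8)·(1.8) + (1.8)·(1.8) + (-3.2)·(-3.2)) / 4 = 18.8/4 = 4.7

S is symmetric (S[j,i] = S[i,j]). Assembling:

S = [[1.5, -0.5, 1.25],
 [-0.5, 11.7, -0.05],
 [1.25, -0.05, 4.7]]


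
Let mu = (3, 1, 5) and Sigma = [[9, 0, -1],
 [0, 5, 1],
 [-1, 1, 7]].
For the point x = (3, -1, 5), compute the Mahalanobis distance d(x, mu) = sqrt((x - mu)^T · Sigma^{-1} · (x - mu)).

Step 1 — centre the observation: (x - mu) = (0, -2, 0).

Step 2 — invert Sigma (cofactor / det for 3×3, or solve directly):
  Sigma^{-1} = [[0.113, -0.0033, 0.0166],
 [-0.0033, 0.206, -0.0299],
 [0.0166, -0.0299, 0.1495]].

Step 3 — form the quadratic (x - mu)^T · Sigma^{-1} · (x - mu):
  Sigma^{-1} · (x - mu) = (0.0066, -0.412, 0.0598).
  (x - mu)^T · [Sigma^{-1} · (x - mu)] = (0)·(0.0066) + (-2)·(-0.412) + (0)·(0.0598) = 0.8239.

Step 4 — take square root: d = √(0.8239) ≈ 0.9077.

d(x, mu) = √(0.8239) ≈ 0.9077


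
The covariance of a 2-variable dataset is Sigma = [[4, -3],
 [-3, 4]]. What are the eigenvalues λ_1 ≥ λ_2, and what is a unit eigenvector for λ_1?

Step 1 — characteristic polynomial of 2×2 Sigma:
  det(Sigma - λI) = λ² - trace · λ + det = 0.
  trace = 4 + 4 = 8, det = 4·4 - (-3)² = 7.
Step 2 — discriminant:
  Δ = trace² - 4·det = 64 - 28 = 36.
Step 3 — eigenvalues:
  λ = (trace ± √Δ)/2 = (8 ± 6)/2,
  λ_1 = 7,  λ_2 = 1.

Step 4 — unit eigenvector for λ_1: solve (Sigma - λ_1 I)v = 0. First row:
  (4 - 7)·v_x + (-3)·v_y = 0, i.e. (-3)·v_x + (-3)·v_y = 0,
  so v ∝ (b, λ_1 - a) = (-3, 3); multiply by -1 so the first entry is positive: u = (3, -3).
  ||u|| = √((3)² + (-3)²) = √(18) ≈ 4.2426,
  v_1 = u/||u|| ≈ (0.7071, -0.7071) (||v_1|| = 1).

λ_1 = 7,  λ_2 = 1;  v_1 ≈ (0.7071, -0.7071)


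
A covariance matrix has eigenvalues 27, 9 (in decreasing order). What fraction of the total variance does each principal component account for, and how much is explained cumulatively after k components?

Step 1 — total variance = trace(Sigma) = Σ λ_i = 27 + 9 = 36.

Step 2 — fraction explained by component i = λ_i / Σ λ:
  PC1: 27/36 = 0.75
  PC2: 9/36 = 0.25

Step 3 — cumulative fraction after k components = (λ_1 + ... + λ_k) / Σ λ:
  k = 1: 27/36 = 0.75
  k = 2: (27 + 9)/36 = 36/36 = 1

Summary (fraction, with percent):

explained: PC1 0.75 (75%), PC2 0.25 (25%);  cumulative: 0.75, 1


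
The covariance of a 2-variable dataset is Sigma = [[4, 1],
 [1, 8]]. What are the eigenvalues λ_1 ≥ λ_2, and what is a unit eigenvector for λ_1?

Step 1 — characteristic polynomial of 2×2 Sigma:
  det(Sigma - λI) = λ² - trace · λ + det = 0.
  trace = 4 + 8 = 12, det = 4·8 - (1)² = 31.
Step 2 — discriminant:
  Δ = trace² - 4·det = 144 - 124 = 20.
Step 3 — eigenvalues:
  λ = (trace ± √Δ)/2 = (12 ± 4.4721)/2,
  λ_1 = 8.2361,  λ_2 = 3.7639.

Step 4 — unit eigenvector for λ_1: solve (Sigma - λ_1 I)v = 0. First row:
  (4 - 8.2361)·v_x + (1)·v_y = 0, i.e. (-4.2361)·v_x + (1)·v_y = 0,
  so v ∝ (b, λ_1 - a) = (1, 4.2361) = u.
  ||u|| = √((1)² + (4.2361)²) = √(18.9443) ≈ 4.3525,
  v_1 = u/||u|| ≈ (0.2298, 0.9732) (||v_1|| = 1).

λ_1 = 8.2361,  λ_2 = 3.7639;  v_1 ≈ (0.2298, 0.9732)


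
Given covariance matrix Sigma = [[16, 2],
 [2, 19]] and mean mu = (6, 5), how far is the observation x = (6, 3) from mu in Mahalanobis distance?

Step 1 — centre the observation: (x - mu) = (0, -2).

Step 2 — invert Sigma. det(Sigma) = 16·19 - (2)² = 300.
  Sigma^{-1} = (1/det) · [[d, -b], [-b, a]] = [[0.0633, -0.0067],
 [-0.0067, 0.0533]].

Step 3 — form the quadratic (x - mu)^T · Sigma^{-1} · (x - mu):
  Sigma^{-1} · (x - mu) = (0.0133, -0.1067).
  (x - mu)^T · [Sigma^{-1} · (x - mu)] = (0)·(0.0133) + (-2)·(-0.1067) = 0.2133.

Step 4 — take square root: d = √(0.2133) ≈ 0.4619.

d(x, mu) = √(0.2133) ≈ 0.4619


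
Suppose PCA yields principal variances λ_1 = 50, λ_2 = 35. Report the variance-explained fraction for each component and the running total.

Step 1 — total variance = trace(Sigma) = Σ λ_i = 50 + 35 = 85.

Step 2 — fraction explained by component i = λ_i / Σ λ:
  PC1: 50/85 = 0.5882
  PC2: 35/85 = 0.4118

Step 3 — cumulative fraction after k components = (λ_1 + ... + λ_k) / Σ λ:
  k = 1: 50/85 = 0.5882
  k = 2: (50 + 35)/85 = 85/85 = 1

Summary (fraction, with percent):

explained: PC1 0.5882 (58.82%), PC2 0.4118 (41.18%);  cumulative: 0.5882, 1


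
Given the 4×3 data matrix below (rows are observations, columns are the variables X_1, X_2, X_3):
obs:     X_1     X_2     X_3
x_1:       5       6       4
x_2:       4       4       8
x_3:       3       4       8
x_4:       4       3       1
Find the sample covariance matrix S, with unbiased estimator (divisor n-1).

Step 1 — column means:
  mean(X_1) = (5 + 4 + 3 + 4) / 4 = 16/4 = 4
  mean(X_2) = (6 + 4 + 4 + 3) / 4 = 17/4 = 4.25
  mean(X_3) = (4 + 8 + 8 + 1) / 4 = 21/4 = 5.25

Step 2 — sample covariance S[i,j] = (1/(n-1)) · Σ_k (x_{k,i} - mean_i) · (x_{k,j} - mean_j), with n-1 = 3.
  S[X_1,X_1] = ((1)·(1) + (0)·(0) + (-1)·(-1) + (0)·(0)) / 3 = 2/3 = 0.6667
  S[X_1,X_2] = ((1)·(1.75) + (0)·(-0.25) + (-1)·(-0.25) + (0)·(-1.25)) / 3 = 2/3 = 0.6667
  S[X_1,X_3] = ((1)·(-1.25) + (0)·(2.75) + (-1)·(2.75) + (0)·(-4.25)) / 3 = -4/3 = -1.3333
  S[X_2,X_2] = ((1.75)·(1.75) + (-0.25)·(-0.25) + (-0.25)·(-0.25) + (-1.25)·(-1.25)) / 3 = 4.75/3 = 1.5833
  S[X_2,X_3] = ((1.75)·(-1.25) + (-0.25)·(2.75) + (-0.25)·(2.75) + (-1.25)·(-4.25)) / 3 = 1.75/3 = 0.5833
  S[X_3,X_3] = ((-1.25)·(-1.25) + (2.75)·(2.75) + (2.75)·(2.75) + (-4.25)·(-4.25)) / 3 = 34.75/3 = 11.5833

S is symmetric (S[j,i] = S[i,j]). Assembling:

S = [[0.6667, 0.6667, -1.3333],
 [0.6667, 1.5833, 0.5833],
 [-1.3333, 0.5833, 11.5833]]


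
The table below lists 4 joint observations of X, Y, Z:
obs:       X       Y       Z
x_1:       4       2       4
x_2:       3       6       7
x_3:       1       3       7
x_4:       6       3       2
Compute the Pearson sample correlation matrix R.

Step 1 — column means:
  mean(X) = (4 + 3 + 1 + 6) / 4 = 14/4 = 3.5
  mean(Y) = (2 + 6 + 3 + 3) / 4 = 14/4 = 3.5
  mean(Z) = (4 + 7 + 7 + 2) / 4 = 20/4 = 5

Step 2 — sample variances and covariances s[i,j] = (1/(n-1)) · Σ_k (x_{k,i} - mean_i) · (x_{k,j} - mean_j), with n-1 = 3:
  s[X,X] = ((0.5)·(0.5) + (-0.5)·(-0.5) + (-2.5)·(-2.5) + (2.5)·(2.5)) / 3 = 13/3 = 4.3333
  s[X,Y] = ((0.5)·(-1.5) + (-0.5)·(2.5) + (-2.5)·(-0.5) + (2.5)·(-0.5)) / 3 = -2/3 = -0.6667
  s[X,Z] = ((0.5)·(-1) + (-0.5)·(2) + (-2.5)·(2) + (2.5)·(-3)) / 3 = -14/3 = -4.6667
  s[Y,Y] = ((-1.5)·(-1.5) + (2.5)·(2.5) + (-0.5)·(-0.5) + (-0.5)·(-0.5)) / 3 = 9/3 = 3
  s[Y,Z] = ((-1.5)·(-1) + (2.5)·(2) + (-0.5)·(2) + (-0.5)·(-3)) / 3 = 7/3 = 2.3333
  s[Z,Z] = ((-1)·(-1) + (2)·(2) + (2)·(2) + (-3)·(-3)) / 3 = 18/3 = 6
  Sample standard deviations s_i = √(s[i,i]):
  s(X) = √(4.3333) = 2.0817
  s(Y) = √(3) = 1.7321
  s(Z) = √(6) = 2.4495

Step 3 — r_{ij} = s_{ij} / (s_i · s_j):
  r[X,X] = 1 (diagonal).
  r[X,Y] = -0.6667 / (2.0817 · 1.7321) = -0.6667 / 3.6056 = -0.1849
  r[X,Z] = -4.6667 / (2.0817 · 2.4495) = -4.6667 / 5.099 = -0.9152
  r[Y,Y] = 1 (diagonal).
  r[Y,Z] = 2.3333 / (1.7321 · 2.4495) = 2.3333 / 4.2426 = 0.55
  r[Z,Z] = 1 (diagonal).

R is symmetric with unit diagonal. Assembling:

R = [[1, -0.1849, -0.9152],
 [-0.1849, 1, 0.55],
 [-0.9152, 0.55, 1]]


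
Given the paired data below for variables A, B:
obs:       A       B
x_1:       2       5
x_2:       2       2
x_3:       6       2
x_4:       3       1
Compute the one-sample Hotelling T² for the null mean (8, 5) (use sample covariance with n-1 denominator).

Step 1 — sample mean vector:
  mean(A) = (2 + 2 + 6 + 3) / 4 = 13/4 = 3.25
  mean(B) = (5 + 2 + 2 + 1) / 4 = 10/4 = 2.5
  x̄ = (3.25, 2.5),  deviation x̄ - mu_0 = (3.25, 2.5) - (8, 5) = (-4.75, -2.5).

Step 2 — sample covariance matrix, S[i,j] = (1/(n-1)) · Σ_k (x_{k,i} - mean_i) · (x_{k,j} - mean_j), divisor n-1 = 3:
  S[A,A] = ((-1.25)·(-1.25) + (-1.25)·(-1.25) + (2.75)·(2.75) + (-0.25)·(-0.25)) / 3 = 10.75/3 = 3.5833
  S[A,B] = ((-1.25)·(2.5) + (-1.25)·(-0.5) + (2.75)·(-0.5) + (-0.25)·(-1.5)) / 3 = -3.5/3 = -1.1667
  S[B,B] = ((2.5)·(2.5) + (-0.5)·(-0.5) + (-0.5)·(-0.5) + (-1.5)·(-1.5)) / 3 = 9/3 = 3
  S = [[3.5833, -1.1667],
 [-1.1667, 3]].

Step 3 — invert S. det(S) = 3.5833·3 - (-1.1667)² = 9.3889.
  S^{-1} = (1/det) · [[d, -b], [-b, a]] = [[0.3195, 0.1243],
 [0.1243, 0.3817]].

Step 4 — quadratic form (x̄ - mu_0)^T · S^{-1} · (x̄ - mu_0):
  S^{-1} · (x̄ - mu_0) = (-1.8284, -1.5444),
  (x̄ - mu_0)^T · [...] = (-4.75)·(-1.8284) + (-2.5)·(-1.5444) = 12.5459.

Step 5 — scale by n: T² = 4 · 12.5459 = 50.1834.

T² ≈ 50.1834


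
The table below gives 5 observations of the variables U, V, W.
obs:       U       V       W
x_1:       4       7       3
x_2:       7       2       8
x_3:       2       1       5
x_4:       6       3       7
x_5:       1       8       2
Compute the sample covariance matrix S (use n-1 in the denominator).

Step 1 — column means:
  mean(U) = (4 + 7 + 2 + 6 + 1) / 5 = 20/5 = 4
  mean(V) = (7 + 2 + 1 + 3 + 8) / 5 = 21/5 = 4.2
  mean(W) = (3 + 8 + 5 + 7 + 2) / 5 = 25/5 = 5

Step 2 — sample covariance S[i,j] = (1/(n-1)) · Σ_k (x_{k,i} - mean_i) · (x_{k,j} - mean_j), with n-1 = 4.
  S[U,U] = ((0)·(0) + (3)·(3) + (-2)·(-2) + (2)·(2) + (-3)·(-3)) / 4 = 26/4 = 6.5
  S[U,V] = ((0)·(2.8) + (3)·(-2.2) + (-2)·(-3.2) + (2)·(-1.2) + (-3)·(3.8)) / 4 = -14/4 = -3.5
  S[U,W] = ((0)·(-2) + (3)·(3) + (-2)·(0) + (2)·(2) + (-3)·(-3)) / 4 = 22/4 = 5.5
  S[V,V] = ((2.8)·(2.8) + (-2.2)·(-2.2) + (-3.2)·(-3.2) + (-1.2)·(-1.2) + (3.8)·(3.8)) / 4 = 38.8/4 = 9.7
  S[V,W] = ((2.8)·(-2) + (-2.2)·(3) + (-3.2)·(0) + (-1.2)·(2) + (3.8)·(-3)) / 4 = -26/4 = -6.5
  S[W,W] = ((-2)·(-2) + (3)·(3) + (0)·(0) + (2)·(2) + (-3)·(-3)) / 4 = 26/4 = 6.5

S is symmetric (S[j,i] = S[i,j]). Assembling:

S = [[6.5, -3.5, 5.5],
 [-3.5, 9.7, -6.5],
 [5.5, -6.5, 6.5]]


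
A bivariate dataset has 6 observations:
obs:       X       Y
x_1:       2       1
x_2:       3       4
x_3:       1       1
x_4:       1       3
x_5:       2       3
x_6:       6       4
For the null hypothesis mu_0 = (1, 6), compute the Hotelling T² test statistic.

Step 1 — sample mean vector:
  mean(X) = (2 + 3 + 1 + 1 + 2 + 6) / 6 = 15/6 = 2.5
  mean(Y) = (1 + 4 + 1 + 3 + 3 + 4) / 6 = 16/6 = 2.6667
  x̄ = (2.5, 2.6667),  deviation x̄ - mu_0 = (2.5, 2.6667) - (1, 6) = (1.5, -3.3333).

Step 2 — sample covariance matrix, S[i,j] = (1/(n-1)) · Σ_k (x_{k,i} - mean_i) · (x_{k,j} - mean_j), divisor n-1 = 5:
  S[X,X] = ((-0.5)·(-0.5) + (0.5)·(0.5) + (-1.5)·(-1.5) + (-1.5)·(-1.5) + (-0.5)·(-0.5) + (3.5)·(3.5)) / 5 = 17.5/5 = 3.5
  S[X,Y] = ((-0.5)·(-1.6667) + (0.5)·(1.3333) + (-1.5)·(-1.6667) + (-1.5)·(0.3333) + (-0.5)·(0.3333) + (3.5)·(1.3333)) / 5 = 8/5 = 1.6
  S[Y,Y] = ((-1.6667)·(-1.6667) + (1.3333)·(1.3333) + (-1.6667)·(-1.6667) + (0.3333)·(0.3333) + (0.3333)·(0.3333) + (1.3333)·(1.3333)) / 5 = 9.3333/5 = 1.8667
  S = [[3.5, 1.6],
 [1.6, 1.8667]].

Step 3 — invert S. det(S) = 3.5·1.8667 - (1.6)² = 3.9733.
  S^{-1} = (1/det) · [[d, -b], [-b, a]] = [[0.4698, -0.4027],
 [-0.4027, 0.8809]].

Step 4 — quadratic form (x̄ - mu_0)^T · S^{-1} · (x̄ - mu_0):
  S^{-1} · (x̄ - mu_0) = (2.047, -3.5403),
  (x̄ - mu_0)^T · [...] = (1.5)·(2.047) + (-3.3333)·(-3.5403) = 14.8714.

Step 5 — scale by n: T² = 6 · 14.8714 = 89.2282.

T² ≈ 89.2282


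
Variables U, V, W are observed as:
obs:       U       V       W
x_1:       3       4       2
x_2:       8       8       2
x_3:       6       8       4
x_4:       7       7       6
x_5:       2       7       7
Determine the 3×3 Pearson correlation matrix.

Step 1 — column means:
  mean(U) = (3 + 8 + 6 + 7 + 2) / 5 = 26/5 = 5.2
  mean(V) = (4 + 8 + 8 + 7 + 7) / 5 = 34/5 = 6.8
  mean(W) = (2 + 2 + 4 + 6 + 7) / 5 = 21/5 = 4.2

Step 2 — sample variances and covariances s[i,j] = (1/(n-1)) · Σ_k (x_{k,i} - mean_i) · (x_{k,j} - mean_j), with n-1 = 4:
  s[U,U] = ((-2.2)·(-2.2) + (2.8)·(2.8) + (0.8)·(0.8) + (1.8)·(1.8) + (-3.2)·(-3.2)) / 4 = 26.8/4 = 6.7
  s[U,V] = ((-2.2)·(-2.8) + (2.8)·(1.2) + (0.8)·(1.2) + (1.8)·(0.2) + (-3.2)·(0.2)) / 4 = 10.2/4 = 2.55
  s[U,W] = ((-2.2)·(-2.2) + (2.8)·(-2.2) + (0.8)·(-0.2) + (1.8)·(1.8) + (-3.2)·(2.8)) / 4 = -7.2/4 = -1.8
  s[V,V] = ((-2.8)·(-2.8) + (1.2)·(1.2) + (1.2)·(1.2) + (0.2)·(0.2) + (0.2)·(0.2)) / 4 = 10.8/4 = 2.7
  s[V,W] = ((-2.8)·(-2.2) + (1.2)·(-2.2) + (1.2)·(-0.2) + (0.2)·(1.8) + (0.2)·(2.8)) / 4 = 4.2/4 = 1.05
  s[W,W] = ((-2.2)·(-2.2) + (-2.2)·(-2.2) + (-0.2)·(-0.2) + (1.8)·(1.8) + (2.8)·(2.8)) / 4 = 20.8/4 = 5.2
  Sample standard deviations s_i = √(s[i,i]):
  s(U) = √(6.7) = 2.5884
  s(V) = √(2.7) = 1.6432
  s(W) = √(5.2) = 2.2804

Step 3 — r_{ij} = s_{ij} / (s_i · s_j):
  r[U,U] = 1 (diagonal).
  r[U,V] = 2.55 / (2.5884 · 1.6432) = 2.55 / 4.2532 = 0.5995
  r[U,W] = -1.8 / (2.5884 · 2.2804) = -1.8 / 5.9025 = -0.305
  r[V,V] = 1 (diagonal).
  r[V,W] = 1.05 / (1.6432 · 2.2804) = 1.05 / 3.747 = 0.2802
  r[W,W] = 1 (diagonal).

R is symmetric with unit diagonal. Assembling:

R = [[1, 0.5995, -0.305],
 [0.5995, 1, 0.2802],
 [-0.305, 0.2802, 1]]


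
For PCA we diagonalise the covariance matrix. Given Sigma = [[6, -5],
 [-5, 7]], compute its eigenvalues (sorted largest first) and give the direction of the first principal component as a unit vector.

Step 1 — characteristic polynomial of 2×2 Sigma:
  det(Sigma - λI) = λ² - trace · λ + det = 0.
  trace = 6 + 7 = 13, det = 6·7 - (-5)² = 17.
Step 2 — discriminant:
  Δ = trace² - 4·det = 169 - 68 = 101.
Step 3 — eigenvalues:
  λ = (trace ± √Δ)/2 = (13 ± 10.0499)/2,
  λ_1 = 11.5249,  λ_2 = 1.4751.

Step 4 — unit eigenvector for λ_1: solve (Sigma - λ_1 I)v = 0. First row:
  (6 - 11.5249)·v_x + (-5)·v_y = 0, i.e. (-5.5249)·v_x + (-5)·v_y = 0,
  so v ∝ (b, λ_1 - a) = (-5, 5.5249); multiply by -1 so the first entry is positive: u = (5, -5.5249).
  ||u|| = √((5)² + (-5.5249)²) = √(55.5249) ≈ 7.4515,
  v_1 = u/||u|| ≈ (0.671, -0.7415) (||v_1|| = 1).

λ_1 = 11.5249,  λ_2 = 1.4751;  v_1 ≈ (0.671, -0.7415)


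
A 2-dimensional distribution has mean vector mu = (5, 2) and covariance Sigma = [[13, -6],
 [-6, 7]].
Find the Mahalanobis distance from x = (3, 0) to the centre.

Step 1 — centre the observation: (x - mu) = (-2, -2).

Step 2 — invert Sigma. det(Sigma) = 13·7 - (-6)² = 55.
  Sigma^{-1} = (1/det) · [[d, -b], [-b, a]] = [[0.1273, 0.1091],
 [0.1091, 0.2364]].

Step 3 — form the quadratic (x - mu)^T · Sigma^{-1} · (x - mu):
  Sigma^{-1} · (x - mu) = (-0.4727, -0.6909).
  (x - mu)^T · [Sigma^{-1} · (x - mu)] = (-2)·(-0.4727) + (-2)·(-0.6909) = 2.3273.

Step 4 — take square root: d = √(2.3273) ≈ 1.5255.

d(x, mu) = √(2.3273) ≈ 1.5255


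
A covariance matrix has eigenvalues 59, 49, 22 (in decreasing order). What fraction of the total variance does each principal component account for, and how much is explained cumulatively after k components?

Step 1 — total variance = trace(Sigma) = Σ λ_i = 59 + 49 + 22 = 130.

Step 2 — fraction explained by component i = λ_i / Σ λ:
  PC1: 59/130 = 0.4538
  PC2: 49/130 = 0.3769
  PC3: 22/130 = 0.1692

Step 3 — cumulative fraction after k components = (λ_1 + ... + λ_k) / Σ λ:
  k = 1: 59/130 = 0.4538
  k = 2: (59 + 49)/130 = 108/130 = 0.8308
  k = 3: (59 + 49 + 22)/130 = 130/130 = 1

Summary (fraction, with percent):

explained: PC1 0.4538 (45.38%), PC2 0.3769 (37.69%), PC3 0.1692 (16.92%);  cumulative: 0.4538, 0.8308, 1


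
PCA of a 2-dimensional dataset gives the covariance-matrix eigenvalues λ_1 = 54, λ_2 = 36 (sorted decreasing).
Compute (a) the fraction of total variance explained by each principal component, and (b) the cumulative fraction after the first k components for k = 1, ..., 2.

Step 1 — total variance = trace(Sigma) = Σ λ_i = 54 + 36 = 90.

Step 2 — fraction explained by component i = λ_i / Σ λ:
  PC1: 54/90 = 0.6
  PC2: 36/90 = 0.4

Step 3 — cumulative fraction after k components = (λ_1 + ... + λ_k) / Σ λ:
  k = 1: 54/90 = 0.6
  k = 2: (54 + 36)/90 = 90/90 = 1

Summary (fraction, with percent):

explained: PC1 0.6 (60%), PC2 0.4 (40%);  cumulative: 0.6, 1


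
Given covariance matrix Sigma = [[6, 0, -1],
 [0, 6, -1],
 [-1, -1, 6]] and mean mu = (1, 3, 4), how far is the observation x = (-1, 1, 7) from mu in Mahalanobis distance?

Step 1 — centre the observation: (x - mu) = (-2, -2, 3).

Step 2 — invert Sigma (cofactor / det for 3×3, or solve directly):
  Sigma^{-1} = [[0.1716, 0.0049, 0.0294],
 [0.0049, 0.1716, 0.0294],
 [0.0294, 0.0294, 0.1765]].

Step 3 — form the quadratic (x - mu)^T · Sigma^{-1} · (x - mu):
  Sigma^{-1} · (x - mu) = (-0.2647, -0.2647, 0.4118).
  (x - mu)^T · [Sigma^{-1} · (x - mu)] = (-2)·(-0.2647) + (-2)·(-0.2647) + (3)·(0.4118) = 2.2941.

Step 4 — take square root: d = √(2.2941) ≈ 1.5146.

d(x, mu) = √(2.2941) ≈ 1.5146


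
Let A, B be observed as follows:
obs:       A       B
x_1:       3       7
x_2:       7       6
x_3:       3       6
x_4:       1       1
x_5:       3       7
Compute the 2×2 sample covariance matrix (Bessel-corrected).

Step 1 — column means:
  mean(A) = (3 + 7 + 3 + 1 + 3) / 5 = 17/5 = 3.4
  mean(B) = (7 + 6 + 6 + 1 + 7) / 5 = 27/5 = 5.4

Step 2 — sample covariance S[i,j] = (1/(n-1)) · Σ_k (x_{k,i} - mean_i) · (x_{k,j} - mean_j), with n-1 = 4.
  S[A,A] = ((-0.4)·(-0.4) + (3.6)·(3.6) + (-0.4)·(-0.4) + (-2.4)·(-2.4) + (-0.4)·(-0.4)) / 4 = 19.2/4 = 4.8
  S[A,B] = ((-0.4)·(1.6) + (3.6)·(0.6) + (-0.4)·(0.6) + (-2.4)·(-4.4) + (-0.4)·(1.6)) / 4 = 11.2/4 = 2.8
  S[B,B] = ((1.6)·(1.6) + (0.6)·(0.6) + (0.6)·(0.6) + (-4.4)·(-4.4) + (1.6)·(1.6)) / 4 = 25.2/4 = 6.3

S is symmetric (S[j,i] = S[i,j]). Assembling:

S = [[4.8, 2.8],
 [2.8, 6.3]]


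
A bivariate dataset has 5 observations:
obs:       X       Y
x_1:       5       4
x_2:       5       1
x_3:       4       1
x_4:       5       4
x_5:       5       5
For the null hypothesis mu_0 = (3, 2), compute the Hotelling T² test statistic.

Step 1 — sample mean vector:
  mean(X) = (5 + 5 + 4 + 5 + 5) / 5 = 24/5 = 4.8
  mean(Y) = (4 + 1 + 1 + 4 + 5) / 5 = 15/5 = 3
  x̄ = (4.8, 3),  deviation x̄ - mu_0 = (4.8, 3) - (3, 2) = (1.8, 1).

Step 2 — sample covariance matrix, S[i,j] = (1/(n-1)) · Σ_k (x_{k,i} - mean_i) · (x_{k,j} - mean_j), divisor n-1 = 4:
  S[X,X] = ((0.2)·(0.2) + (0.2)·(0.2) + (-0.8)·(-0.8) + (0.2)·(0.2) + (0.2)·(0.2)) / 4 = 0.8/4 = 0.2
  S[X,Y] = ((0.2)·(1) + (0.2)·(-2) + (-0.8)·(-2) + (0.2)·(1) + (0.2)·(2)) / 4 = 2/4 = 0.5
  S[Y,Y] = ((1)·(1) + (-2)·(-2) + (-2)·(-2) + (1)·(1) + (2)·(2)) / 4 = 14/4 = 3.5
  S = [[0.2, 0.5],
 [0.5, 3.5]].

Step 3 — invert S. det(S) = 0.2·3.5 - (0.5)² = 0.45.
  S^{-1} = (1/det) · [[d, -b], [-b, a]] = [[7.7778, -1.1111],
 [-1.1111, 0.4444]].

Step 4 — quadratic form (x̄ - mu_0)^T · S^{-1} · (x̄ - mu_0):
  S^{-1} · (x̄ - mu_0) = (12.8889, -1.5556),
  (x̄ - mu_0)^T · [...] = (1.8)·(12.8889) + (1)·(-1.5556) = 21.6444.

Step 5 — scale by n: T² = 5 · 21.6444 = 108.2222.

T² ≈ 108.2222


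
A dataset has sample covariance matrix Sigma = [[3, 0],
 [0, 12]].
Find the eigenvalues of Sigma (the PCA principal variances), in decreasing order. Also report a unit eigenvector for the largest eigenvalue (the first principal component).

Step 1 — characteristic polynomial of 2×2 Sigma:
  det(Sigma - λI) = λ² - trace · λ + det = 0.
  trace = 3 + 12 = 15, det = 3·12 - (0)² = 36.
Step 2 — discriminant:
  Δ = trace² - 4·det = 225 - 144 = 81.
Step 3 — eigenvalues:
  λ = (trace ± √Δ)/2 = (15 ± 9)/2,
  λ_1 = 12,  λ_2 = 3.

Step 4 — unit eigenvector for λ_1: Sigma is diagonal, so its eigenvectors are the coordinate axes. λ_1 = 12 is the diagonal entry on the second coordinate axis, hence
  v_1 = (0, 1) (||v_1|| = 1).

λ_1 = 12,  λ_2 = 3;  v_1 ≈ (0, 1)


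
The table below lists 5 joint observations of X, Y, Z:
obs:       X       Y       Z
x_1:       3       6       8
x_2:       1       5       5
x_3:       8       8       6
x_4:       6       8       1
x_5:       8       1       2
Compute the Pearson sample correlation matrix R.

Step 1 — column means:
  mean(X) = (3 + 1 + 8 + 6 + 8) / 5 = 26/5 = 5.2
  mean(Y) = (6 + 5 + 8 + 8 + 1) / 5 = 28/5 = 5.6
  mean(Z) = (8 + 5 + 6 + 1 + 2) / 5 = 22/5 = 4.4

Step 2 — sample variances and covariances s[i,j] = (1/(n-1)) · Σ_k (x_{k,i} - mean_i) · (x_{k,j} - mean_j), with n-1 = 4:
  s[X,X] = ((-2.2)·(-2.2) + (-4.2)·(-4.2) + (2.8)·(2.8) + (0.8)·(0.8) + (2.8)·(2.8)) / 4 = 38.8/4 = 9.7
  s[X,Y] = ((-2.2)·(0.4) + (-4.2)·(-0.6) + (2.8)·(2.4) + (0.8)·(2.4) + (2.8)·(-4.6)) / 4 = -2.6/4 = -0.65
  s[X,Z] = ((-2.2)·(3.6) + (-4.2)·(0.6) + (2.8)·(1.6) + (0.8)·(-3.4) + (2.8)·(-2.4)) / 4 = -15.4/4 = -3.85
  s[Y,Y] = ((0.4)·(0.4) + (-0.6)·(-0.6) + (2.4)·(2.4) + (2.4)·(2.4) + (-4.6)·(-4.6)) / 4 = 33.2/4 = 8.3
  s[Y,Z] = ((0.4)·(3.6) + (-0.6)·(0.6) + (2.4)·(1.6) + (2.4)·(-3.4) + (-4.6)·(-2.4)) / 4 = 7.8/4 = 1.95
  s[Z,Z] = ((3.6)·(3.6) + (0.6)·(0.6) + (1.6)·(1.6) + (-3.4)·(-3.4) + (-2.4)·(-2.4)) / 4 = 33.2/4 = 8.3
  Sample standard deviations s_i = √(s[i,i]):
  s(X) = √(9.7) = 3.1145
  s(Y) = √(8.3) = 2.881
  s(Z) = √(8.3) = 2.881

Step 3 — r_{ij} = s_{ij} / (s_i · s_j):
  r[X,X] = 1 (diagonal).
  r[X,Y] = -0.65 / (3.1145 · 2.881) = -0.65 / 8.9727 = -0.0724
  r[X,Z] = -3.85 / (3.1145 · 2.881) = -3.85 / 8.9727 = -0.4291
  r[Y,Y] = 1 (diagonal).
  r[Y,Z] = 1.95 / (2.881 · 2.881) = 1.95 / 8.3 = 0.2349
  r[Z,Z] = 1 (diagonal).

R is symmetric with unit diagonal. Assembling:

R = [[1, -0.0724, -0.4291],
 [-0.0724, 1, 0.2349],
 [-0.4291, 0.2349, 1]]


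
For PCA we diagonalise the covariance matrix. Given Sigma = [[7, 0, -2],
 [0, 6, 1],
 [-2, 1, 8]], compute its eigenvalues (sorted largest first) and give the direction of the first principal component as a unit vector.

Step 1 — characteristic polynomial p(λ) = det(λI - Sigma) = λ³ - tr·λ² + c_1·λ - det, where tr = trace, c_1 = sum of the principal 2×2 minors, det = det(Sigma):
  tr = 7 + 6 + 8 = 21,
  c_1 = (7·6 - (0)²) + (7·8 - (-2)²) + (6·8 - (1)²) = 42 + 52 + 47 = 141,
  det = 7·(6·8 - (1)²) - (0)·((0)·8 - (1)·(-2)) + (-2)·((0)·(1) - 6·(-2)) = 7·(47) - (0)·(2) + (-2)·(12) = 305.
  So p(λ) = λ³ - 21λ² + 141λ - 305.
Step 2 — look for an integer root (rational root theorem: any rational root is an integer divisor of 305). Testing λ = 5:
  p(5) = 125 - 525 + 705 - 305 = 0  ✓
  Dividing out (λ - 5): p(λ) = (λ - 5)(λ² - 16λ + 61).
Step 3 — remaining eigenvalues from the quadratic λ² - 16λ + 61 = 0:
  Δ = 16² - 4·61 = 256 - 244 = 12,  λ = (16 ± √12)/2 = (16 ± 3.4641)/2 ≈ 9.7321 or 6.2679.
  Sorted: λ_1 = 9.7321,  λ_2 = 6.2679,  λ_3 = 5  (check: sum = 21 = tr ✓).

Step 4 — unit eigenvector for λ_1 ≈ 9.7321: v spans the null space of (Sigma - λ_1 I), whose rows are
  r_1 = (-2.7321, 0, -2),  r_2 = (0, -3.7321, 1),  r_3 = (-2, 1, -1.7321).
  v is orthogonal to every row, so take v ∝ r_1 × r_2 = ((0)·(1) - (-2)·(-3.7321), (-2)·(0) - (-2.7321)·(1), (-2.7321)·(-3.7321) - (0)·(0)) ≈ (-7.4641, 2.7321, 10.1962).
  Rescale (multiply by -1 so the first nonzero entry is positive): u = (7.4641, -2.7321, -10.1962).
  ||u|| = √((7.4641)² + (-2.7321)² + (-10.1962)²) = √(167.1384) ≈ 12.9282,  v_1 = u/||u|| ≈ (0.5774, -0.2113, -0.7887) (||v_1|| = 1).

λ_1 = 9.7321,  λ_2 = 6.2679,  λ_3 = 5;  v_1 ≈ (0.5774, -0.2113, -0.7887)


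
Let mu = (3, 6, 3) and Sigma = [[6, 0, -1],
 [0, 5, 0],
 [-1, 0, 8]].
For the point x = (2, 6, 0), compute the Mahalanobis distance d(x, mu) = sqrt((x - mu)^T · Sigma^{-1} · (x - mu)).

Step 1 — centre the observation: (x - mu) = (-1, 0, -3).

Step 2 — invert Sigma (cofactor / det for 3×3, or solve directly):
  Sigma^{-1} = [[0.1702, 0, 0.0213],
 [0, 0.2, 0],
 [0.0213, 0, 0.1277]].

Step 3 — form the quadratic (x - mu)^T · Sigma^{-1} · (x - mu):
  Sigma^{-1} · (x - mu) = (-0.234, 0, -0.4043).
  (x - mu)^T · [Sigma^{-1} · (x - mu)] = (-1)·(-0.234) + (0)·(0) + (-3)·(-0.4043) = 1.4468.

Step 4 — take square root: d = √(1.4468) ≈ 1.2028.

d(x, mu) = √(1.4468) ≈ 1.2028


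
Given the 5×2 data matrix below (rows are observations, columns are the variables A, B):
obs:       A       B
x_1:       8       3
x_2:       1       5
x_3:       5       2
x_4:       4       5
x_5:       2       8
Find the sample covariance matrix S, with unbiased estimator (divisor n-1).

Step 1 — column means:
  mean(A) = (8 + 1 + 5 + 4 + 2) / 5 = 20/5 = 4
  mean(B) = (3 + 5 + 2 + 5 + 8) / 5 = 23/5 = 4.6

Step 2 — sample covariance S[i,j] = (1/(n-1)) · Σ_k (x_{k,i} - mean_i) · (x_{k,j} - mean_j), with n-1 = 4.
  S[A,A] = ((4)·(4) + (-3)·(-3) + (1)·(1) + (0)·(0) + (-2)·(-2)) / 4 = 30/4 = 7.5
  S[A,B] = ((4)·(-1.6) + (-3)·(0.4) + (1)·(-2.6) + (0)·(0.4) + (-2)·(3.4)) / 4 = -17/4 = -4.25
  S[B,B] = ((-1.6)·(-1.6) + (0.4)·(0.4) + (-2.6)·(-2.6) + (0.4)·(0.4) + (3.4)·(3.4)) / 4 = 21.2/4 = 5.3

S is symmetric (S[j,i] = S[i,j]). Assembling:

S = [[7.5, -4.25],
 [-4.25, 5.3]]


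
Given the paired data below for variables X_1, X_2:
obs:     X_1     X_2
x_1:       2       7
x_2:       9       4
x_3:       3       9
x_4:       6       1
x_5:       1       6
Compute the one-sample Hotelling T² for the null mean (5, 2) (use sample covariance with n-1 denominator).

Step 1 — sample mean vector:
  mean(X_1) = (2 + 9 + 3 + 6 + 1) / 5 = 21/5 = 4.2
  mean(X_2) = (7 + 4 + 9 + 1 + 6) / 5 = 27/5 = 5.4
  x̄ = (4.2, 5.4),  deviation x̄ - mu_0 = (4.2, 5.4) - (5, 2) = (-0.8, 3.4).

Step 2 — sample covariance matrix, S[i,j] = (1/(n-1)) · Σ_k (x_{k,i} - mean_i) · (x_{k,j} - mean_j), divisor n-1 = 4:
  S[X_1,X_1] = ((-2.2)·(-2.2) + (4.8)·(4.8) + (-1.2)·(-1.2) + (1.8)·(1.8) + (-3.2)·(-3.2)) / 4 = 42.8/4 = 10.7
  S[X_1,X_2] = ((-2.2)·(1.6) + (4.8)·(-1.4) + (-1.2)·(3.6) + (1.8)·(-4.4) + (-3.2)·(0.6)) / 4 = -24.4/4 = -6.1
  S[X_2,X_2] = ((1.6)·(1.6) + (-1.4)·(-1.4) + (3.6)·(3.6) + (-4.4)·(-4.4) + (0.6)·(0.6)) / 4 = 37.2/4 = 9.3
  S = [[10.7, -6.1],
 [-6.1, 9.3]].

Step 3 — invert S. det(S) = 10.7·9.3 - (-6.1)² = 62.3.
  S^{-1} = (1/det) · [[d, -b], [-b, a]] = [[0.1493, 0.0979],
 [0.0979, 0.1717]].

Step 4 — quadratic form (x̄ - mu_0)^T · S^{-1} · (x̄ - mu_0):
  S^{-1} · (x̄ - mu_0) = (0.2135, 0.5056),
  (x̄ - mu_0)^T · [...] = (-0.8)·(0.2135) + (3.4)·(0.5056) = 1.5483.

Step 5 — scale by n: T² = 5 · 1.5483 = 7.7416.

T² ≈ 7.7416


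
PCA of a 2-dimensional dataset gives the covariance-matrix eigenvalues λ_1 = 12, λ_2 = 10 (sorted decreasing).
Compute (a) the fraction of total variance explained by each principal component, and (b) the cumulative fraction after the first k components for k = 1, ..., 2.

Step 1 — total variance = trace(Sigma) = Σ λ_i = 12 + 10 = 22.

Step 2 — fraction explained by component i = λ_i / Σ λ:
  PC1: 12/22 = 0.5455
  PC2: 10/22 = 0.4545

Step 3 — cumulative fraction after k components = (λ_1 + ... + λ_k) / Σ λ:
  k = 1: 12/22 = 0.5455
  k = 2: (12 + 10)/22 = 22/22 = 1

Summary (fraction, with percent):

explained: PC1 0.5455 (54.55%), PC2 0.4545 (45.45%);  cumulative: 0.5455, 1


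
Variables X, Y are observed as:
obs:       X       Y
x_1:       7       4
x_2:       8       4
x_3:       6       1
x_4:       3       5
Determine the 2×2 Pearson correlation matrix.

Step 1 — column means:
  mean(X) = (7 + 8 + 6 + 3) / 4 = 24/4 = 6
  mean(Y) = (4 + 4 + 1 + 5) / 4 = 14/4 = 3.5

Step 2 — sample variances and covariances s[i,j] = (1/(n-1)) · Σ_k (x_{k,i} - mean_i) · (x_{k,j} - mean_j), with n-1 = 3:
  s[X,X] = ((1)·(1) + (2)·(2) + (0)·(0) + (-3)·(-3)) / 3 = 14/3 = 4.6667
  s[X,Y] = ((1)·(0.5) + (2)·(0.5) + (0)·(-2.5) + (-3)·(1.5)) / 3 = -3/3 = -1
  s[Y,Y] = ((0.5)·(0.5) + (0.5)·(0.5) + (-2.5)·(-2.5) + (1.5)·(1.5)) / 3 = 9/3 = 3
  Sample standard deviations s_i = √(s[i,i]):
  s(X) = √(4.6667) = 2.1602
  s(Y) = √(3) = 1.7321

Step 3 — r_{ij} = s_{ij} / (s_i · s_j):
  r[X,X] = 1 (diagonal).
  r[X,Y] = -1 / (2.1602 · 1.7321) = -1 / 3.7417 = -0.2673
  r[Y,Y] = 1 (diagonal).

R is symmetric with unit diagonal. Assembling:

R = [[1, -0.2673],
 [-0.2673, 1]]


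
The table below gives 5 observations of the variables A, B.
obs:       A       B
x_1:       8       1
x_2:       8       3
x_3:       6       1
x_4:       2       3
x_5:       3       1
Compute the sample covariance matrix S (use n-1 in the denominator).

Step 1 — column means:
  mean(A) = (8 + 8 + 6 + 2 + 3) / 5 = 27/5 = 5.4
  mean(B) = (1 + 3 + 1 + 3 + 1) / 5 = 9/5 = 1.8

Step 2 — sample covariance S[i,j] = (1/(n-1)) · Σ_k (x_{k,i} - mean_i) · (x_{k,j} - mean_j), with n-1 = 4.
  S[A,A] = ((2.6)·(2.6) + (2.6)·(2.6) + (0.6)·(0.6) + (-3.4)·(-3.4) + (-2.4)·(-2.4)) / 4 = 31.2/4 = 7.8
  S[A,B] = ((2.6)·(-0.8) + (2.6)·(1.2) + (0.6)·(-0.8) + (-3.4)·(1.2) + (-2.4)·(-0.8)) / 4 = -1.6/4 = -0.4
  S[B,B] = ((-0.8)·(-0.8) + (1.2)·(1.2) + (-0.8)·(-0.8) + (1.2)·(1.2) + (-0.8)·(-0.8)) / 4 = 4.8/4 = 1.2

S is symmetric (S[j,i] = S[i,j]). Assembling:

S = [[7.8, -0.4],
 [-0.4, 1.2]]


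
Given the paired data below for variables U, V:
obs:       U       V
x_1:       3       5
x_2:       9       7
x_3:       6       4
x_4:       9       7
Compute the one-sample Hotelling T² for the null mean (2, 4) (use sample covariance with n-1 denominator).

Step 1 — sample mean vector:
  mean(U) = (3 + 9 + 6 + 9) / 4 = 27/4 = 6.75
  mean(V) = (5 + 7 + 4 + 7) / 4 = 23/4 = 5.75
  x̄ = (6.75, 5.75),  deviation x̄ - mu_0 = (6.75, 5.75) - (2, 4) = (4.75, 1.75).

Step 2 — sample covariance matrix, S[i,j] = (1/(n-1)) · Σ_k (x_{k,i} - mean_i) · (x_{k,j} - mean_j), divisor n-1 = 3:
  S[U,U] = ((-3.75)·(-3.75) + (2.25)·(2.25) + (-0.75)·(-0.75) + (2.25)·(2.25)) / 3 = 24.75/3 = 8.25
  S[U,V] = ((-3.75)·(-0.75) + (2.25)·(1.25) + (-0.75)·(-1.75) + (2.25)·(1.25)) / 3 = 9.75/3 = 3.25
  S[V,V] = ((-0.75)·(-0.75) + (1.25)·(1.25) + (-1.75)·(-1.75) + (1.25)·(1.25)) / 3 = 6.75/3 = 2.25
  S = [[8.25, 3.25],
 [3.25, 2.25]].

Step 3 — invert S. det(S) = 8.25·2.25 - (3.25)² = 8.
  S^{-1} = (1/det) · [[d, -b], [-b, a]] = [[0.2812, -0.4062],
 [-0.4062, 1.0312]].

Step 4 — quadratic form (x̄ - mu_0)^T · S^{-1} · (x̄ - mu_0):
  S^{-1} · (x̄ - mu_0) = (0.625, -0.125),
  (x̄ - mu_0)^T · [...] = (4.75)·(0.625) + (1.75)·(-0.125) = 2.75.

Step 5 — scale by n: T² = 4 · 2.75 = 11.

T² ≈ 11


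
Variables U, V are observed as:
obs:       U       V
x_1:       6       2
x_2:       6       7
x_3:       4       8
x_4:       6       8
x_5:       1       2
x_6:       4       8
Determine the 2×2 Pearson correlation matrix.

Step 1 — column means:
  mean(U) = (6 + 6 + 4 + 6 + 1 + 4) / 6 = 27/6 = 4.5
  mean(V) = (2 + 7 + 8 + 8 + 2 + 8) / 6 = 35/6 = 5.8333

Step 2 — sample variances and covariances s[i,j] = (1/(n-1)) · Σ_k (x_{k,i} - mean_i) · (x_{k,j} - mean_j), with n-1 = 5:
  s[U,U] = ((1.5)·(1.5) + (1.5)·(1.5) + (-0.5)·(-0.5) + (1.5)·(1.5) + (-3.5)·(-3.5) + (-0.5)·(-0.5)) / 5 = 19.5/5 = 3.9
  s[U,V] = ((1.5)·(-3.8333) + (1.5)·(1.1667) + (-0.5)·(2.1667) + (1.5)·(2.1667) + (-3.5)·(-3.8333) + (-0.5)·(2.1667)) / 5 = 10.5/5 = 2.1
  s[V,V] = ((-3.8333)·(-3.8333) + (1.1667)·(1.1667) + (2.1667)·(2.1667) + (2.1667)·(2.1667) + (-3.8333)·(-3.8333) + (2.1667)·(2.1667)) / 5 = 44.8333/5 = 8.9667
  Sample standard deviations s_i = √(s[i,i]):
  s(U) = √(3.9) = 1.9748
  s(V) = √(8.9667) = 2.9944

Step 3 — r_{ij} = s_{ij} / (s_i · s_j):
  r[U,U] = 1 (diagonal).
  r[U,V] = 2.1 / (1.9748 · 2.9944) = 2.1 / 5.9135 = 0.3551
  r[V,V] = 1 (diagonal).

R is symmetric with unit diagonal. Assembling:

R = [[1, 0.3551],
 [0.3551, 1]]


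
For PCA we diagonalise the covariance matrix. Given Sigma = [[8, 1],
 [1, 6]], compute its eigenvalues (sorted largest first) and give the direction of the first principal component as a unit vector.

Step 1 — characteristic polynomial of 2×2 Sigma:
  det(Sigma - λI) = λ² - trace · λ + det = 0.
  trace = 8 + 6 = 14, det = 8·6 - (1)² = 47.
Step 2 — discriminant:
  Δ = trace² - 4·det = 196 - 188 = 8.
Step 3 — eigenvalues:
  λ = (trace ± √Δ)/2 = (14 ± 2.8284)/2,
  λ_1 = 8.4142,  λ_2 = 5.5858.

Step 4 — unit eigenvector for λ_1: solve (Sigma - λ_1 I)v = 0. First row:
  (8 - 8.4142)·v_x + (1)·v_y = 0, i.e. (-0.4142)·v_x + (1)·v_y = 0,
  so v ∝ (b, λ_1 - a) = (1, 0.4142) = u.
  ||u|| = √((1)² + (0.4142)²) = √(1.1716) ≈ 1.0824,
  v_1 = u/||u|| ≈ (0.9239, 0.3827) (||v_1|| = 1).

λ_1 = 8.4142,  λ_2 = 5.5858;  v_1 ≈ (0.9239, 0.3827)


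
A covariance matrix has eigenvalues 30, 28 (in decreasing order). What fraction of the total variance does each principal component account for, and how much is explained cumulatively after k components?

Step 1 — total variance = trace(Sigma) = Σ λ_i = 30 + 28 = 58.

Step 2 — fraction explained by component i = λ_i / Σ λ:
  PC1: 30/58 = 0.5172
  PC2: 28/58 = 0.4828

Step 3 — cumulative fraction after k components = (λ_1 + ... + λ_k) / Σ λ:
  k = 1: 30/58 = 0.5172
  k = 2: (30 + 28)/58 = 58/58 = 1

Summary (fraction, with percent):

explained: PC1 0.5172 (51.72%), PC2 0.4828 (48.28%);  cumulative: 0.5172, 1


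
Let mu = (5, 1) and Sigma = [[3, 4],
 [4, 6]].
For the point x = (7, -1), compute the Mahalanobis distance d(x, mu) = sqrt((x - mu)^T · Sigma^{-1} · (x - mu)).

Step 1 — centre the observation: (x - mu) = (2, -2).

Step 2 — invert Sigma. det(Sigma) = 3·6 - (4)² = 2.
  Sigma^{-1} = (1/det) · [[d, -b], [-b, a]] = [[3, -2],
 [-2, 1.5]].

Step 3 — form the quadratic (x - mu)^T · Sigma^{-1} · (x - mu):
  Sigma^{-1} · (x - mu) = (10, -7).
  (x - mu)^T · [Sigma^{-1} · (x - mu)] = (2)·(10) + (-2)·(-7) = 34.

Step 4 — take square root: d = √(34) ≈ 5.831.

d(x, mu) = √(34) ≈ 5.831


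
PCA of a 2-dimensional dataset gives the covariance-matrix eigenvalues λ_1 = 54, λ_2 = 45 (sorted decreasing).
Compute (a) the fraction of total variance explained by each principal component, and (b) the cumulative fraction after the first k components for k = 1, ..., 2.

Step 1 — total variance = trace(Sigma) = Σ λ_i = 54 + 45 = 99.

Step 2 — fraction explained by component i = λ_i / Σ λ:
  PC1: 54/99 = 0.5455
  PC2: 45/99 = 0.4545

Step 3 — cumulative fraction after k components = (λ_1 + ... + λ_k) / Σ λ:
  k = 1: 54/99 = 0.5455
  k = 2: (54 + 45)/99 = 99/99 = 1

Summary (fraction, with percent):

explained: PC1 0.5455 (54.55%), PC2 0.4545 (45.45%);  cumulative: 0.5455, 1


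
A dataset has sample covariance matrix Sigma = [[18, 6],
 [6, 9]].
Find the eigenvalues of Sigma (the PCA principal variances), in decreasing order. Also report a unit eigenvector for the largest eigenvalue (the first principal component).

Step 1 — characteristic polynomial of 2×2 Sigma:
  det(Sigma - λI) = λ² - trace · λ + det = 0.
  trace = 18 + 9 = 27, det = 18·9 - (6)² = 126.
Step 2 — discriminant:
  Δ = trace² - 4·det = 729 - 504 = 225.
Step 3 — eigenvalues:
  λ = (trace ± √Δ)/2 = (27 ± 15)/2,
  λ_1 = 21,  λ_2 = 6.

Step 4 — unit eigenvector for λ_1: solve (Sigma - λ_1 I)v = 0. First row:
  (18 - 21)·v_x + (6)·v_y = 0, i.e. (-3)·v_x + (6)·v_y = 0,
  so v ∝ (b, λ_1 - a) = (6, 3) = u.
  ||u|| = √((6)² + (3)²) = √(45) ≈ 6.7082,
  v_1 = u/||u|| ≈ (0.8944, 0.4472) (||v_1|| = 1).

λ_1 = 21,  λ_2 = 6;  v_1 ≈ (0.8944, 0.4472)


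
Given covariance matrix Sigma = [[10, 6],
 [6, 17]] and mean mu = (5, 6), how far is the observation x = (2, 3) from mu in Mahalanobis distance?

Step 1 — centre the observation: (x - mu) = (-3, -3).

Step 2 — invert Sigma. det(Sigma) = 10·17 - (6)² = 134.
  Sigma^{-1} = (1/det) · [[d, -b], [-b, a]] = [[0.1269, -0.0448],
 [-0.0448, 0.0746]].

Step 3 — form the quadratic (x - mu)^T · Sigma^{-1} · (x - mu):
  Sigma^{-1} · (x - mu) = (-0.2463, -0.0896).
  (x - mu)^T · [Sigma^{-1} · (x - mu)] = (-3)·(-0.2463) + (-3)·(-0.0896) = 1.0075.

Step 4 — take square root: d = √(1.0075) ≈ 1.0037.

d(x, mu) = √(1.0075) ≈ 1.0037


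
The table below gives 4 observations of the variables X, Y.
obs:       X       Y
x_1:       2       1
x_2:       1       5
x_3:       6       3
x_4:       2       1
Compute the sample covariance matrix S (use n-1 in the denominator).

Step 1 — column means:
  mean(X) = (2 + 1 + 6 + 2) / 4 = 11/4 = 2.75
  mean(Y) = (1 + 5 + 3 + 1) / 4 = 10/4 = 2.5

Step 2 — sample covariance S[i,j] = (1/(n-1)) · Σ_k (x_{k,i} - mean_i) · (x_{k,j} - mean_j), with n-1 = 3.
  S[X,X] = ((-0.75)·(-0.75) + (-1.75)·(-1.75) + (3.25)·(3.25) + (-0.75)·(-0.75)) / 3 = 14.75/3 = 4.9167
  S[X,Y] = ((-0.75)·(-1.5) + (-1.75)·(2.5) + (3.25)·(0.5) + (-0.75)·(-1.5)) / 3 = -0.5/3 = -0.1667
  S[Y,Y] = ((-1.5)·(-1.5) + (2.5)·(2.5) + (0.5)·(0.5) + (-1.5)·(-1.5)) / 3 = 11/3 = 3.6667

S is symmetric (S[j,i] = S[i,j]). Assembling:

S = [[4.9167, -0.1667],
 [-0.1667, 3.6667]]


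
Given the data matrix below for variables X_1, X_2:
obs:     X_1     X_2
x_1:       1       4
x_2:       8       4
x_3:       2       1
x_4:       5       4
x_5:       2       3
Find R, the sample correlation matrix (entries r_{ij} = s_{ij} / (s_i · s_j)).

Step 1 — column means:
  mean(X_1) = (1 + 8 + 2 + 5 + 2) / 5 = 18/5 = 3.6
  mean(X_2) = (4 + 4 + 1 + 4 + 3) / 5 = 16/5 = 3.2

Step 2 — sample variances and covariances s[i,j] = (1/(n-1)) · Σ_k (x_{k,i} - mean_i) · (x_{k,j} - mean_j), with n-1 = 4:
  s[X_1,X_1] = ((-2.6)·(-2.6) + (4.4)·(4.4) + (-1.6)·(-1.6) + (1.4)·(1.4) + (-1.6)·(-1.6)) / 4 = 33.2/4 = 8.3
  s[X_1,X_2] = ((-2.6)·(0.8) + (4.4)·(0.8) + (-1.6)·(-2.2) + (1.4)·(0.8) + (-1.6)·(-0.2)) / 4 = 6.4/4 = 1.6
  s[X_2,X_2] = ((0.8)·(0.8) + (0.8)·(0.8) + (-2.2)·(-2.2) + (0.8)·(0.8) + (-0.2)·(-0.2)) / 4 = 6.8/4 = 1.7
  Sample standard deviations s_i = √(s[i,i]):
  s(X_1) = √(8.3) = 2.881
  s(X_2) = √(1.7) = 1.3038

Step 3 — r_{ij} = s_{ij} / (s_i · s_j):
  r[X_1,X_1] = 1 (diagonal).
  r[X_1,X_2] = 1.6 / (2.881 · 1.3038) = 1.6 / 3.7563 = 0.4259
  r[X_2,X_2] = 1 (diagonal).

R is symmetric with unit diagonal. Assembling:

R = [[1, 0.4259],
 [0.4259, 1]]


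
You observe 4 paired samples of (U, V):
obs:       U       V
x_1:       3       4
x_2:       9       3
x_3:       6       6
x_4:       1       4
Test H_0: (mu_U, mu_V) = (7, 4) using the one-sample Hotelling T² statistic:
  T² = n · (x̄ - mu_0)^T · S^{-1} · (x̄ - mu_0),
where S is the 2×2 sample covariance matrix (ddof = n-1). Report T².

Step 1 — sample mean vector:
  mean(U) = (3 + 9 + 6 + 1) / 4 = 19/4 = 4.75
  mean(V) = (4 + 3 + 6 + 4) / 4 = 17/4 = 4.25
  x̄ = (4.75, 4.25),  deviation x̄ - mu_0 = (4.75, 4.25) - (7, 4) = (-2.25, 0.25).

Step 2 — sample covariance matrix, S[i,j] = (1/(n-1)) · Σ_k (x_{k,i} - mean_i) · (x_{k,j} - mean_j), divisor n-1 = 3:
  S[U,U] = ((-1.75)·(-1.75) + (4.25)·(4.25) + (1.25)·(1.25) + (-3.75)·(-3.75)) / 3 = 36.75/3 = 12.25
  S[U,V] = ((-1.75)·(-0.25) + (4.25)·(-1.25) + (1.25)·(1.75) + (-3.75)·(-0.25)) / 3 = -1.75/3 = -0.5833
  S[V,V] = ((-0.25)·(-0.25) + (-1.25)·(-1.25) + (1.75)·(1.75) + (-0.25)·(-0.25)) / 3 = 4.75/3 = 1.5833
  S = [[12.25, -0.5833],
 [-0.5833, 1.5833]].

Step 3 — invert S. det(S) = 12.25·1.5833 - (-0.5833)² = 19.0556.
  S^{-1} = (1/det) · [[d, -b], [-b, a]] = [[0.0831, 0.0306],
 [0.0306, 0.6429]].

Step 4 — quadratic form (x̄ - mu_0)^T · S^{-1} · (x̄ - mu_0):
  S^{-1} · (x̄ - mu_0) = (-0.1793, 0.0918),
  (x̄ - mu_0)^T · [...] = (-2.25)·(-0.1793) + (0.25)·(0.0918) = 0.4264.

Step 5 — scale by n: T² = 4 · 0.4264 = 1.7055.

T² ≈ 1.7055
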